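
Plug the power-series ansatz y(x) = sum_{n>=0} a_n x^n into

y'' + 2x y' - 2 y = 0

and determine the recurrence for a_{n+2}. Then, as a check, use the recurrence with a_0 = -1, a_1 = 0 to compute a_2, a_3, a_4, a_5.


Substitute y = sum_n a_n x^n.
y''(x) has coefficient (n+2)(n+1) a_{n+2} at x^n;
2 x y'(x) has coefficient 2 n a_n at x^n (shift);
-2 y(x) has coefficient -2 a_n at x^n.
Matching x^n: (n+2)(n+1) a_{n+2} + (2n - 2) a_n = 0.
Thus a_{n+2} = (-2n + 2) / ((n+1)(n+2)) * a_n.

Check with a_0 = -1, a_1 = 0 (apply the recurrence for n = 0, 1, 2, 3): a_0 = -1, a_1 = 0, a_2 = -1, a_3 = 0, a_4 = 1/6, a_5 = 0.

a_(n+2) = (-2n + 2) / ((n+1)(n+2)) * a_n; check: a_0 = -1, a_1 = 0, a_2 = -1, a_3 = 0, a_4 = 1/6, a_5 = 0


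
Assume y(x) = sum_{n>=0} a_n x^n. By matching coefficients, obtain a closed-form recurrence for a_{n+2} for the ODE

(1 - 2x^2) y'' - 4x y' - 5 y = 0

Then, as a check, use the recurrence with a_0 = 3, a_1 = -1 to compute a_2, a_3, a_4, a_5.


Substitute y = sum_n a_n x^n.
(1 - 2 x^2) y'' contributes (n+2)(n+1) a_{n+2} - 2 n(n-1) a_n at x^n.
-4 x y'(x) contributes -4 n a_n at x^n.
-5 y(x) contributes -5 a_n at x^n.
Matching x^n: (n+2)(n+1) a_{n+2} + (-2 n(n-1) - 4 n - 5) a_n = 0.
Thus a_{n+2} = (2 n(n-1) + 4 n + 5) / ((n+1)(n+2)) * a_n.

Check with a_0 = 3, a_1 = -1 (apply the recurrence for n = 0, 1, 2, 3): a_0 = 3, a_1 = -1, a_2 = 15/2, a_3 = -3/2, a_4 = 85/8, a_5 = -87/40.

a_(n+2) = (2 n(n-1) + 4 n + 5) / ((n+1)(n+2)) * a_n; check: a_0 = 3, a_1 = -1, a_2 = 15/2, a_3 = -3/2, a_4 = 85/8, a_5 = -87/40


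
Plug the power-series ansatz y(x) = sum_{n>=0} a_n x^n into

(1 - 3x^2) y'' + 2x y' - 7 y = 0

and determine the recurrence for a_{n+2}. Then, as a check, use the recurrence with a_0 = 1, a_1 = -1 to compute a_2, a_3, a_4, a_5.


Substitute y = sum_n a_n x^n.
(1 - 3 x^2) y'' contributes (n+2)(n+1) a_{n+2} - 3 n(n-1) a_n at x^n.
2 x y'(x) contributes 2 n a_n at x^n.
-7 y(x) contributes -7 a_n at x^n.
Matching x^n: (n+2)(n+1) a_{n+2} + (-3 n(n-1) + 2 n - 7) a_n = 0.
Thus a_{n+2} = (3 n(n-1) - 2 n + 7) / ((n+1)(n+2)) * a_n.

Check with a_0 = 1, a_1 = -1 (apply the recurrence for n = 0, 1, 2, 3): a_0 = 1, a_1 = -1, a_2 = 7/2, a_3 = -5/6, a_4 = 21/8, a_5 = -19/24.

a_(n+2) = (3 n(n-1) - 2 n + 7) / ((n+1)(n+2)) * a_n; check: a_0 = 1, a_1 = -1, a_2 = 7/2, a_3 = -5/6, a_4 = 21/8, a_5 = -19/24


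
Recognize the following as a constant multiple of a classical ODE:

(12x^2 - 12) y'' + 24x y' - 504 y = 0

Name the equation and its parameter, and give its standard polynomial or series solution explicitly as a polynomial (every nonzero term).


All three coefficients share the factor -12; dividing through by -12 gives  (1 - x^2) y'' - 2x y' + 42 y = 0.
This matches the Legendre equation (1 - x^2) y'' - 2x y' + n(n+1) y = 0 (note the -2x y' term) with n(n+1) = 42, so n = 6; the polynomial solution is P_6(x).
With y = sum_k a_k x^k, matching x^k gives (k+2)(k+1) a_{k+2} = [k(k+1) - n(n+1)] a_k = (k - 6)(k + 7) a_k. The right side vanishes at k = 6, so the series with the parity of 6 terminates at degree 6.
Standard normalization (P_n(1) = 1): leading coefficient (2n)!/(2^n (n!)^2) = 479001600/(64*518400) = 231/16, so a_6 = 231/16. Work downward with a_k = (k+1)(k+2) a_{k+2} / ((k - 6)(k + 7)):
  a_4 = (5)(6)(231/16) / ((4 - 6)(4 + 7)) = (3465/8)/(-22) = -315/16
  a_2 = (3)(4)(-315/16) / ((2 - 6)(2 + 7)) = (-945/4)/(-36) = 105/16
  a_0 = (1)(2)(105/16) / ((0 - 6)(0 + 7)) = (105/8)/(-42) = -5/16
Hence P_6(x) = 231 x^6/16 - 315 x^4/16 + 105 x^2/16 - 5/16.

P_6(x); series = 231 x^6/16 - 315 x^4/16 + 105 x^2/16 - 5/16


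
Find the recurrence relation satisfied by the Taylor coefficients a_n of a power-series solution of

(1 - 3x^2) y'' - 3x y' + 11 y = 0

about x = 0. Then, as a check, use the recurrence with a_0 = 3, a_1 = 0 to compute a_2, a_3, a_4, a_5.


Substitute y = sum_n a_n x^n.
(1 - 3 x^2) y'' contributes (n+2)(n+1) a_{n+2} - 3 n(n-1) a_n at x^n.
-3 x y'(x) contributes -3 n a_n at x^n.
11 y(x) contributes 11 a_n at x^n.
Matching x^n: (n+2)(n+1) a_{n+2} + (-3 n(n-1) - 3 n + 11) a_n = 0.
Thus a_{n+2} = (3 n(n-1) + 3 n - 11) / ((n+1)(n+2)) * a_n.

Check with a_0 = 3, a_1 = 0 (apply the recurrence for n = 0, 1, 2, 3): a_0 = 3, a_1 = 0, a_2 = -33/2, a_3 = 0, a_4 = -11/8, a_5 = 0.

a_(n+2) = (3 n(n-1) + 3 n - 11) / ((n+1)(n+2)) * a_n; check: a_0 = 3, a_1 = 0, a_2 = -33/2, a_3 = 0, a_4 = -11/8, a_5 = 0


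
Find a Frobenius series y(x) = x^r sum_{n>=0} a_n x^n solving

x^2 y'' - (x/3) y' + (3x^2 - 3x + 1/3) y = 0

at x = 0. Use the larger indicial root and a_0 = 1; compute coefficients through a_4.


Write in Frobenius form y'' + (p(x)/x) y' + (q(x)/x^2) y = 0:
  p(x) = -1/3,  q(x) = 3x^2 - 3x + 1/3.
Indicial equation: r(r-1) + (-1/3) r + (1/3) = 0 -> roots r_1 = 1, r_2 = 1/3.
Take r = r_1 = 1. Let y(x) = x^r sum_{n>=0} a_n x^n with a_0 = 1.
Substitute y = x^r sum a_n x^n and match x^{r+n}. The recurrence is
  D(n) a_n - 3 a_{n-1} + 3 a_{n-2} = 0,  where D(n) = (r+n)(r+n-1) + (-1/3)(r+n) + (1/3).
  a_n = [3 a_{n-1} - 3 a_{n-2}] / D(n).
Since the indicial polynomial factors as (r - r_1)(r - r_2), D(n) = (r_1 + n - r_1)(r_1 + n - r_2) = n(n + 2/3).
Evaluating step by step (a_0 = 1):
  n = 1: D(1) = 1(1 + 2/3) = 5/3; numerator = 3(1) = 3; a_1 = (3)/(5/3) = 9/5
  n = 2: D(2) = 2(2 + 2/3) = 16/3; numerator = 3(9/5) - 3(1) = 12/5; a_2 = (12/5)/(16/3) = 9/20
  n = 3: D(3) = 3(3 + 2/3) = 11; numerator = 3(9/20) - 3(9/5) = -81/20; a_3 = (-81/20)/(11) = -81/220
  n = 4: D(4) = 4(4 + 2/3) = 56/3; numerator = 3(-81/220) - 3(9/20) = -27/11; a_4 = (-27/11)/(56/3) = -81/616

r = 1; a_0 = 1; a_1 = 9/5; a_2 = 9/20; a_3 = -81/220; a_4 = -81/616


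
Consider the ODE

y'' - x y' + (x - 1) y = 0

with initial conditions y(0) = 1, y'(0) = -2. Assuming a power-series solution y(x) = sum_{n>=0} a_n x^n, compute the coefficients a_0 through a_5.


Ansatz: y(x) = sum_{n>=0} a_n x^n, so y'(x) = sum_{n>=1} n a_n x^(n-1) and y''(x) = sum_{n>=2} n(n-1) a_n x^(n-2).
Substitute into P(x) y'' + Q(x) y' + R(x) y = 0 with P(x) = 1, Q(x) = -x, R(x) = x - 1, and match powers of x.
Initial conditions: a_0 = 1, a_1 = -2.
Setting the coefficient of each power of x to zero and solving order by order (substituting the coefficients already found):
  x^0: 2 a_2 - a_0 = 0  ->  2 a_2 = a_0 = 1  ->  a_2 = 1/2
  x^1: 6 a_3 - 2 a_1 + a_0 = 0  ->  6 a_3 = 2 a_1 - a_0 = -5  ->  a_3 = -5/6
  x^2: 12 a_4 - 3 a_2 + a_1 = 0  ->  12 a_4 = 3 a_2 - a_1 = 7/2  ->  a_4 = 7/24
  x^3: 20 a_5 - 4 a_3 + a_2 = 0  ->  20 a_5 = 4 a_3 - a_2 = -23/6  ->  a_5 = -23/120
Truncated series: y(x) = 1 - 2 x + (1/2) x^2 - (5/6) x^3 + (7/24) x^4 - (23/120) x^5 + O(x^6).

a_0 = 1; a_1 = -2; a_2 = 1/2; a_3 = -5/6; a_4 = 7/24; a_5 = -23/120


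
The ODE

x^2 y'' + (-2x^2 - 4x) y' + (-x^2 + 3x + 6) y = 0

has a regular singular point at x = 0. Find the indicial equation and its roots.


Divide by x^2 to reach normal form y'' + P_1(x) y' + P_2(x) y = 0 with P_1(x) = -2 - 4/x and P_2(x) = -1 + 3/x + 6/x^2.
x = 0 is a singular point because the y'-coefficient -2 - 4/x has a pole at x = 0 and the y-coefficient -1 + 3/x + 6/x^2 has a pole at x = 0.
It is a regular singular point because x P_1(x) = p(x) = -2x - 4 and x^2 P_2(x) = q(x) = -x^2 + 3x + 6 are polynomials, hence analytic at x = 0.
p(0) = -4,  q(0) = 6.
Indicial equation: r(r-1) + p(0) r + q(0) = 0, i.e. r^2 + (p(0) - 1) r + q(0) = 0, i.e. r^2 - 5 r + 6 = 0.
Discriminant: (-5)^2 - 4(6) = 1, so r = (5 ± 1)/2.
Solving: r_1 = 3, r_2 = 2.

indicial: r^2 - 5 r + 6 = 0; roots r_1 = 3, r_2 = 2


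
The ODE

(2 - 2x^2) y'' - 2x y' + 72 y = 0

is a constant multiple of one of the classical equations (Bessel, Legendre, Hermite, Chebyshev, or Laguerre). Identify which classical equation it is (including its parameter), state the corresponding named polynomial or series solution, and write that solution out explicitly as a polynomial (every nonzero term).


All three coefficients share the factor 2; dividing through by 2 gives  (1 - x^2) y'' - x y' + 36 y = 0.
This matches the Chebyshev equation (1 - x^2) y'' - x y' + n^2 y = 0 (note the -x y' term, not -2x y') with n^2 = 36, so n = 6; the polynomial solution is T_6(x).
With y = sum_k a_k x^k, matching x^k gives (k+2)(k+1) a_{k+2} = (k^2 - n^2) a_k = (k - 6)(k + 6) a_k. The right side vanishes at k = 6, so the series with the parity of 6 terminates at degree 6.
Standard normalization: leading coefficient of T_n is 2^(n-1), so a_6 = 2^5 = 32. Work downward with a_k = (k+1)(k+2) a_{k+2} / ((k - 6)(k + 6)):
  a_4 = (5)(6)(32) / ((4 - 6)(4 + 6)) = 960/(-20) = -48
  a_2 = (3)(4)(-48) / ((2 - 6)(2 + 6)) = -576/(-32) = 18
  a_0 = (1)(2)(18) / ((0 - 6)(0 + 6)) = 36/(-36) = -1
Hence T_6(x) = 32 x^6 - 48 x^4 + 18 x^2 - 1.

T_6(x); series = 32 x^6 - 48 x^4 + 18 x^2 - 1


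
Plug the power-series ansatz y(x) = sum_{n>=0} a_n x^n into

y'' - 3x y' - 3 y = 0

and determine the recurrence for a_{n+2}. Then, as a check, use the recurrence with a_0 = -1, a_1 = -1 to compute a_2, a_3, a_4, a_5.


Substitute y = sum_n a_n x^n.
y''(x) has coefficient (n+2)(n+1) a_{n+2} at x^n;
-3 x y'(x) has coefficient -3 n a_n at x^n (shift);
-3 y(x) has coefficient -3 a_n at x^n.
Matching x^n: (n+2)(n+1) a_{n+2} + (-3n - 3) a_n = 0.
Thus a_{n+2} = (3n + 3) / ((n+1)(n+2)) * a_n.

Check with a_0 = -1, a_1 = -1 (apply the recurrence for n = 0, 1, 2, 3): a_0 = -1, a_1 = -1, a_2 = -3/2, a_3 = -1, a_4 = -9/8, a_5 = -3/5.

a_(n+2) = (3n + 3) / ((n+1)(n+2)) * a_n; check: a_0 = -1, a_1 = -1, a_2 = -3/2, a_3 = -1, a_4 = -9/8, a_5 = -3/5


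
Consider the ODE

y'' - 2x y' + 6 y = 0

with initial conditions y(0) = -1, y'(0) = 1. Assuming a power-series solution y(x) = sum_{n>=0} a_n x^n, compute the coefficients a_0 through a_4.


Ansatz: y(x) = sum_{n>=0} a_n x^n, so y'(x) = sum_{n>=1} n a_n x^(n-1) and y''(x) = sum_{n>=2} n(n-1) a_n x^(n-2).
Substitute into P(x) y'' + Q(x) y' + R(x) y = 0 with P(x) = 1, Q(x) = -2x, R(x) = 6, and match powers of x.
Initial conditions: a_0 = -1, a_1 = 1.
Setting the coefficient of each power of x to zero and solving order by order (substituting the coefficients already found):
  x^0: 2 a_2 + 6 a_0 = 0  ->  2 a_2 = -6 a_0 = 6  ->  a_2 = 3
  x^1: 6 a_3 + 4 a_1 = 0  ->  6 a_3 = -4 a_1 = -4  ->  a_3 = -2/3
  x^2: 12 a_4 + 2 a_2 = 0  ->  12 a_4 = -2 a_2 = -6  ->  a_4 = -1/2
Truncated series: y(x) = -1 + x + 3 x^2 - (2/3) x^3 - (1/2) x^4 + O(x^5).

a_0 = -1; a_1 = 1; a_2 = 3; a_3 = -2/3; a_4 = -1/2


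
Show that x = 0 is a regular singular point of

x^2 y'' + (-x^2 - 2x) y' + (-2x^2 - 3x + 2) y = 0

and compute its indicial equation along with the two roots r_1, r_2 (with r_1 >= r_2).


Divide by x^2 to reach normal form y'' + P_1(x) y' + P_2(x) y = 0 with P_1(x) = -1 - 2/x and P_2(x) = -2 - 3/x + 2/x^2.
x = 0 is a singular point because the y'-coefficient -1 - 2/x has a pole at x = 0 and the y-coefficient -2 - 3/x + 2/x^2 has a pole at x = 0.
It is a regular singular point because x P_1(x) = p(x) = -x - 2 and x^2 P_2(x) = q(x) = -2x^2 - 3x + 2 are polynomials, hence analytic at x = 0.
p(0) = -2,  q(0) = 2.
Indicial equation: r(r-1) + p(0) r + q(0) = 0, i.e. r^2 + (p(0) - 1) r + q(0) = 0, i.e. r^2 - 3 r + 2 = 0.
Discriminant: (-3)^2 - 4(2) = 1, so r = (3 ± 1)/2.
Solving: r_1 = 2, r_2 = 1.

indicial: r^2 - 3 r + 2 = 0; roots r_1 = 2, r_2 = 1


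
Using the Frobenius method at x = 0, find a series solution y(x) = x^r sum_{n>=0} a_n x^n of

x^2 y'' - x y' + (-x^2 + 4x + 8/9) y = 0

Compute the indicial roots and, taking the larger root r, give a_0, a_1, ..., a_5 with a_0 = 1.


Write in Frobenius form y'' + (p(x)/x) y' + (q(x)/x^2) y = 0:
  p(x) = -1,  q(x) = -x^2 + 4x + 8/9.
Indicial equation: r(r-1) + (-1) r + (8/9) = 0 -> roots r_1 = 4/3, r_2 = 2/3.
Take r = r_1 = 4/3. Let y(x) = x^r sum_{n>=0} a_n x^n with a_0 = 1.
Substitute y = x^r sum a_n x^n and match x^{r+n}. The recurrence is
  D(n) a_n + 4 a_{n-1} - 1 a_{n-2} = 0,  where D(n) = (r+n)(r+n-1) + (-1)(r+n) + (8/9).
  a_n = [-4 a_{n-1} + 1 a_{n-2}] / D(n).
Since the indicial polynomial factors as (r - r_1)(r - r_2), D(n) = (r_1 + n - r_1)(r_1 + n - r_2) = n(n + 2/3).
Evaluating step by step (a_0 = 1):
  n = 1: D(1) = 1(1 + 2/3) = 5/3; numerator = -4(1) = -4; a_1 = (-4)/(5/3) = -12/5
  n = 2: D(2) = 2(2 + 2/3) = 16/3; numerator = -4(-12/5) + 1(1) = 53/5; a_2 = (53/5)/(16/3) = 159/80
  n = 3: D(3) = 3(3 + 2/3) = 11; numerator = -4(159/80) + 1(-12/5) = -207/20; a_3 = (-207/20)/(11) = -207/220
  n = 4: D(4) = 4(4 + 2/3) = 56/3; numerator = -4(-207/220) + 1(159/80) = 5061/880; a_4 = (5061/880)/(56/3) = 2169/7040
  n = 5: D(5) = 5(5 + 2/3) = 85/3; numerator = -4(2169/7040) + 1(-207/220) = -765/352; a_5 = (-765/352)/(85/3) = -27/352

r = 4/3; a_0 = 1; a_1 = -12/5; a_2 = 159/80; a_3 = -207/220; a_4 = 2169/7040; a_5 = -27/352


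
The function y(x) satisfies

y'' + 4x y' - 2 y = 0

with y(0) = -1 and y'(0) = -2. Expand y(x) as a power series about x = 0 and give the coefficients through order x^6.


Ansatz: y(x) = sum_{n>=0} a_n x^n, so y'(x) = sum_{n>=1} n a_n x^(n-1) and y''(x) = sum_{n>=2} n(n-1) a_n x^(n-2).
Substitute into P(x) y'' + Q(x) y' + R(x) y = 0 with P(x) = 1, Q(x) = 4x, R(x) = -2, and match powers of x.
Initial conditions: a_0 = -1, a_1 = -2.
Setting the coefficient of each power of x to zero and solving order by order (substituting the coefficients already found):
  x^0: 2 a_2 - 2 a_0 = 0  ->  2 a_2 = 2 a_0 = -2  ->  a_2 = -1
  x^1: 6 a_3 + 2 a_1 = 0  ->  6 a_3 = -2 a_1 = 4  ->  a_3 = 2/3
  x^2: 12 a_4 + 6 a_2 = 0  ->  12 a_4 = -6 a_2 = 6  ->  a_4 = 1/2
  x^3: 20 a_5 + 10 a_3 = 0  ->  20 a_5 = -10 a_3 = -20/3  ->  a_5 = -1/3
  x^4: 30 a_6 + 14 a_4 = 0  ->  30 a_6 = -14 a_4 = -7  ->  a_6 = -7/30
Truncated series: y(x) = -1 - 2 x - x^2 + (2/3) x^3 + (1/2) x^4 - (1/3) x^5 - (7/30) x^6 + O(x^7).

a_0 = -1; a_1 = -2; a_2 = -1; a_3 = 2/3; a_4 = 1/2; a_5 = -1/3; a_6 = -7/30


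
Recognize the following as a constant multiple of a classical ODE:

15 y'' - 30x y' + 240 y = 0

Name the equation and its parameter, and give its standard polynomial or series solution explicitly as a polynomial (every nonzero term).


All three coefficients share the factor 15; dividing through by 15 gives  y'' - 2x y' + 16 y = 0.
This matches the Hermite equation y'' - 2x y' + 2n y = 0 with 2n = 16, so n = 8; the polynomial solution is H_8(x).
With y = sum_k a_k x^k, matching x^k gives (k+2)(k+1) a_{k+2} = 2(k - n) a_k = 2(k - 8) a_k. The right side vanishes at k = 8, so the series with the parity of 8 terminates at degree 8.
Standard normalization: leading coefficient of H_n is 2^n, so a_8 = 2^8 = 256. Work downward with a_k = (k+1)(k+2) a_{k+2} / (2(k - n)):
  a_6 = (7)(8)(256) / (2(6 - 8)) = 14336/(-4) = -3584
  a_4 = (5)(6)(-3584) / (2(4 - 8)) = -107520/(-8) = 13440
  a_2 = (3)(4)(13440) / (2(2 - 8)) = 161280/(-12) = -13440
  a_0 = (1)(2)(-13440) / (2(0 - 8)) = -26880/(-16) = 1680
Hence H_8(x) = 256 x^8 - 3584 x^6 + 13440 x^4 - 13440 x^2 + 1680.

H_8(x); series = 256 x^8 - 3584 x^6 + 13440 x^4 - 13440 x^2 + 1680


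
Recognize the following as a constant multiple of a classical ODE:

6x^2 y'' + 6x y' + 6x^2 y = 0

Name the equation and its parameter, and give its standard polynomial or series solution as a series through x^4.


All three coefficients share the factor 6; dividing through by 6 gives  x^2 y'' + x y' + x^2 y = 0.
This matches the Bessel equation x^2 y'' + x y' + (x^2 - nu^2) y = 0 with nu^2 = 0, so nu = 0; the solution bounded at x = 0 is J_0(x).
Frobenius at x = 0: indicial roots ±nu; for r = nu the recurrence k(k + 2nu) c_k = -c_{k-2} gives the standard series J_nu(x) = sum_{k>=0} (-1)^k / (k! (k+nu)!) (x/2)^(2k+nu). Evaluate the first 3 terms:
  k = 0: (-1)^0 / (0! * 0! * 2^0) x^0 = 1/(1*1*1) x^0 = (1) x^0
  k = 1: (-1)^1 / (1! * 1! * 2^2) x^2 = -1/(1*1*4) x^2 = (-1/4) x^2
  k = 2: (-1)^2 / (2! * 2! * 2^4) x^4 = 1/(2*2*16) x^4 = (1/64) x^4
Hence J_0(x) = x^4/64 - x^2/4 + 1 + ....

J_0(x); series = x^4/64 - x^2/4 + 1


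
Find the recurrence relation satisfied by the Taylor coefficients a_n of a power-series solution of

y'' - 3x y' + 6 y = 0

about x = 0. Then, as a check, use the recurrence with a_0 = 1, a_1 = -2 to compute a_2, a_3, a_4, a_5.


Substitute y = sum_n a_n x^n.
y''(x) has coefficient (n+2)(n+1) a_{n+2} at x^n;
-3 x y'(x) has coefficient -3 n a_n at x^n (shift);
6 y(x) has coefficient 6 a_n at x^n.
Matching x^n: (n+2)(n+1) a_{n+2} + (-3n + 6) a_n = 0.
Thus a_{n+2} = (3n - 6) / ((n+1)(n+2)) * a_n.

Check with a_0 = 1, a_1 = -2 (apply the recurrence for n = 0, 1, 2, 3): a_0 = 1, a_1 = -2, a_2 = -3, a_3 = 1, a_4 = 0, a_5 = 3/20.

a_(n+2) = (3n - 6) / ((n+1)(n+2)) * a_n; check: a_0 = 1, a_1 = -2, a_2 = -3, a_3 = 1, a_4 = 0, a_5 = 3/20


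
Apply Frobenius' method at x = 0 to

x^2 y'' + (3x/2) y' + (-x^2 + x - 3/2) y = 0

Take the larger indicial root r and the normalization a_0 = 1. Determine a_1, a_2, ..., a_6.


Write in Frobenius form y'' + (p(x)/x) y' + (q(x)/x^2) y = 0:
  p(x) = 3/2,  q(x) = -x^2 + x - 3/2.
Indicial equation: r(r-1) + (3/2) r + (-3/2) = 0 -> roots r_1 = 1, r_2 = -3/2.
Take r = r_1 = 1. Let y(x) = x^r sum_{n>=0} a_n x^n with a_0 = 1.
Substitute y = x^r sum a_n x^n and match x^{r+n}. The recurrence is
  D(n) a_n + 1 a_{n-1} - 1 a_{n-2} = 0,  where D(n) = (r+n)(r+n-1) + (3/2)(r+n) + (-3/2).
  a_n = [-1 a_{n-1} + 1 a_{n-2}] / D(n).
Since the indicial polynomial factors as (r - r_1)(r - r_2), D(n) = (r_1 + n - r_1)(r_1 + n - r_2) = n(n + 5/2).
Evaluating step by step (a_0 = 1):
  n = 1: D(1) = 1(1 + 5/2) = 7/2; numerator = -1(1) = -1; a_1 = (-1)/(7/2) = -2/7
  n = 2: D(2) = 2(2 + 5/2) = 9; numerator = -1(-2/7) + 1(1) = 9/7; a_2 = (9/7)/(9) = 1/7
  n = 3: D(3) = 3(3 + 5/2) = 33/2; numerator = -1(1/7) + 1(-2/7) = -3/7; a_3 = (-3/7)/(33/2) = -2/77
  n = 4: D(4) = 4(4 + 5/2) = 26; numerator = -1(-2/77) + 1(1/7) = 13/77; a_4 = (13/77)/(26) = 1/154
  n = 5: D(5) = 5(5 + 5/2) = 75/2; numerator = -1(1/154) + 1(-2/77) = -5/154; a_5 = (-5/154)/(75/2) = -1/1155
  n = 6: D(6) = 6(6 + 5/2) = 51; numerator = -1(-1/1155) + 1(1/154) = 17/2310; a_6 = (17/2310)/(51) = 1/6930

r = 1; a_0 = 1; a_1 = -2/7; a_2 = 1/7; a_3 = -2/77; a_4 = 1/154; a_5 = -1/1155; a_6 = 1/6930


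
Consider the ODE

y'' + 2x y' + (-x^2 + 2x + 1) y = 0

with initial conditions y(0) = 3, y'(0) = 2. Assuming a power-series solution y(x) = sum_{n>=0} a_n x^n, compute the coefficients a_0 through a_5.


Ansatz: y(x) = sum_{n>=0} a_n x^n, so y'(x) = sum_{n>=1} n a_n x^(n-1) and y''(x) = sum_{n>=2} n(n-1) a_n x^(n-2).
Substitute into P(x) y'' + Q(x) y' + R(x) y = 0 with P(x) = 1, Q(x) = 2x, R(x) = -x^2 + 2x + 1, and match powers of x.
Initial conditions: a_0 = 3, a_1 = 2.
Setting the coefficient of each power of x to zero and solving order by order (substituting the coefficients already found):
  x^0: 2 a_2 + a_0 = 0  ->  2 a_2 = -a_0 = -3  ->  a_2 = -3/2
  x^1: 6 a_3 + 3 a_1 + 2 a_0 = 0  ->  6 a_3 = -3 a_1 - 2 a_0 = -12  ->  a_3 = -2
  x^2: 12 a_4 + 5 a_2 + 2 a_1 - a_0 = 0  ->  12 a_4 = -5 a_2 - 2 a_1 + a_0 = 13/2  ->  a_4 = 13/24
  x^3: 20 a_5 + 7 a_3 + 2 a_2 - a_1 = 0  ->  20 a_5 = -7 a_3 - 2 a_2 + a_1 = 19  ->  a_5 = 19/20
Truncated series: y(x) = 3 + 2 x - (3/2) x^2 - 2 x^3 + (13/24) x^4 + (19/20) x^5 + O(x^6).

a_0 = 3; a_1 = 2; a_2 = -3/2; a_3 = -2; a_4 = 13/24; a_5 = 19/20


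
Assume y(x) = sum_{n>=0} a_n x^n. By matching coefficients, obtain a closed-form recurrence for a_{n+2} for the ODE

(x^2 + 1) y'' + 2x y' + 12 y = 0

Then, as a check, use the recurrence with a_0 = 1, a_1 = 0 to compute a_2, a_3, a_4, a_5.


Substitute y = sum_n a_n x^n.
(1 + 1 x^2) y'' contributes (n+2)(n+1) a_{n+2} + n(n-1) a_n at x^n.
2 x y'(x) contributes 2 n a_n at x^n.
12 y(x) contributes 12 a_n at x^n.
Matching x^n: (n+2)(n+1) a_{n+2} + (n(n-1) + 2 n + 12) a_n = 0.
Thus a_{n+2} = (-n(n-1) - 2 n - 12) / ((n+1)(n+2)) * a_n.

Check with a_0 = 1, a_1 = 0 (apply the recurrence for n = 0, 1, 2, 3): a_0 = 1, a_1 = 0, a_2 = -6, a_3 = 0, a_4 = 9, a_5 = 0.

a_(n+2) = (-n(n-1) - 2 n - 12) / ((n+1)(n+2)) * a_n; check: a_0 = 1, a_1 = 0, a_2 = -6, a_3 = 0, a_4 = 9, a_5 = 0


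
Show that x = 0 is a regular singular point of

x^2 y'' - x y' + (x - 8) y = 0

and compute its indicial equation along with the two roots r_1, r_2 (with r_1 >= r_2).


Divide by x^2 to reach normal form y'' + P_1(x) y' + P_2(x) y = 0 with P_1(x) = -1/x and P_2(x) = 1/x - 8/x^2.
x = 0 is a singular point because the y'-coefficient -1/x has a pole at x = 0 and the y-coefficient 1/x - 8/x^2 has a pole at x = 0.
It is a regular singular point because x P_1(x) = p(x) = -1 and x^2 P_2(x) = q(x) = x - 8 are polynomials, hence analytic at x = 0.
p(0) = -1,  q(0) = -8.
Indicial equation: r(r-1) + p(0) r + q(0) = 0, i.e. r^2 + (p(0) - 1) r + q(0) = 0, i.e. r^2 - 2 r - 8 = 0.
Discriminant: (-2)^2 - 4(-8) = 36, so r = (2 ± 6)/2.
Solving: r_1 = 4, r_2 = -2.

indicial: r^2 - 2 r - 8 = 0; roots r_1 = 4, r_2 = -2


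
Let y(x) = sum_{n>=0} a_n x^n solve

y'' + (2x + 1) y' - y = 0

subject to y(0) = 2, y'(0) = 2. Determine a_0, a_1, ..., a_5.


Ansatz: y(x) = sum_{n>=0} a_n x^n, so y'(x) = sum_{n>=1} n a_n x^(n-1) and y''(x) = sum_{n>=2} n(n-1) a_n x^(n-2).
Substitute into P(x) y'' + Q(x) y' + R(x) y = 0 with P(x) = 1, Q(x) = 2x + 1, R(x) = -1, and match powers of x.
Initial conditions: a_0 = 2, a_1 = 2.
Setting the coefficient of each power of x to zero and solving order by order (substituting the coefficients already found):
  x^0: 2 a_2 + a_1 - a_0 = 0  ->  2 a_2 = -a_1 + a_0 = 0  ->  a_2 = 0
  x^1: 6 a_3 + 2 a_2 + a_1 = 0  ->  6 a_3 = -2 a_2 - a_1 = -2  ->  a_3 = -1/3
  x^2: 12 a_4 + 3 a_3 + 3 a_2 = 0  ->  12 a_4 = -3 a_3 - 3 a_2 = 1  ->  a_4 = 1/12
  x^3: 20 a_5 + 4 a_4 + 5 a_3 = 0  ->  20 a_5 = -4 a_4 - 5 a_3 = 4/3  ->  a_5 = 1/15
Truncated series: y(x) = 2 + 2 x - (1/3) x^3 + (1/12) x^4 + (1/15) x^5 + O(x^6).

a_0 = 2; a_1 = 2; a_2 = 0; a_3 = -1/3; a_4 = 1/12; a_5 = 1/15


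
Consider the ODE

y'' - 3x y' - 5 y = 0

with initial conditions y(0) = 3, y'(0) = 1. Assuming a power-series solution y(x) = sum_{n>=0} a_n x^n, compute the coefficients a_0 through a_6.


Ansatz: y(x) = sum_{n>=0} a_n x^n, so y'(x) = sum_{n>=1} n a_n x^(n-1) and y''(x) = sum_{n>=2} n(n-1) a_n x^(n-2).
Substitute into P(x) y'' + Q(x) y' + R(x) y = 0 with P(x) = 1, Q(x) = -3x, R(x) = -5, and match powers of x.
Initial conditions: a_0 = 3, a_1 = 1.
Setting the coefficient of each power of x to zero and solving order by order (substituting the coefficients already found):
  x^0: 2 a_2 - 5 a_0 = 0  ->  2 a_2 = 5 a_0 = 15  ->  a_2 = 15/2
  x^1: 6 a_3 - 8 a_1 = 0  ->  6 a_3 = 8 a_1 = 8  ->  a_3 = 4/3
  x^2: 12 a_4 - 11 a_2 = 0  ->  12 a_4 = 11 a_2 = 165/2  ->  a_4 = 55/8
  x^3: 20 a_5 - 14 a_3 = 0  ->  20 a_5 = 14 a_3 = 56/3  ->  a_5 = 14/15
  x^4: 30 a_6 - 17 a_4 = 0  ->  30 a_6 = 17 a_4 = 935/8  ->  a_6 = 187/48
Truncated series: y(x) = 3 + x + (15/2) x^2 + (4/3) x^3 + (55/8) x^4 + (14/15) x^5 + (187/48) x^6 + O(x^7).

a_0 = 3; a_1 = 1; a_2 = 15/2; a_3 = 4/3; a_4 = 55/8; a_5 = 14/15; a_6 = 187/48


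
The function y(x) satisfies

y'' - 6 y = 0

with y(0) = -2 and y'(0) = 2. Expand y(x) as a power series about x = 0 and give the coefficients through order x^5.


Ansatz: y(x) = sum_{n>=0} a_n x^n, so y'(x) = sum_{n>=1} n a_n x^(n-1) and y''(x) = sum_{n>=2} n(n-1) a_n x^(n-2).
Substitute into P(x) y'' + Q(x) y' + R(x) y = 0 with P(x) = 1, Q(x) = 0, R(x) = -6, and match powers of x.
Initial conditions: a_0 = -2, a_1 = 2.
Setting the coefficient of each power of x to zero and solving order by order (substituting the coefficients already found):
  x^0: 2 a_2 - 6 a_0 = 0  ->  2 a_2 = 6 a_0 = -12  ->  a_2 = -6
  x^1: 6 a_3 - 6 a_1 = 0  ->  6 a_3 = 6 a_1 = 12  ->  a_3 = 2
  x^2: 12 a_4 - 6 a_2 = 0  ->  12 a_4 = 6 a_2 = -36  ->  a_4 = -3
  x^3: 20 a_5 - 6 a_3 = 0  ->  20 a_5 = 6 a_3 = 12  ->  a_5 = 3/5
Truncated series: y(x) = -2 + 2 x - 6 x^2 + 2 x^3 - 3 x^4 + (3/5) x^5 + O(x^6).

a_0 = -2; a_1 = 2; a_2 = -6; a_3 = 2; a_4 = -3; a_5 = 3/5


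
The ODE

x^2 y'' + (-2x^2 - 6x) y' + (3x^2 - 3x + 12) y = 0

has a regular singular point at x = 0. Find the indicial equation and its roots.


Divide by x^2 to reach normal form y'' + P_1(x) y' + P_2(x) y = 0 with P_1(x) = -2 - 6/x and P_2(x) = 3 - 3/x + 12/x^2.
x = 0 is a singular point because the y'-coefficient -2 - 6/x has a pole at x = 0 and the y-coefficient 3 - 3/x + 12/x^2 has a pole at x = 0.
It is a regular singular point because x P_1(x) = p(x) = -2x - 6 and x^2 P_2(x) = q(x) = 3x^2 - 3x + 12 are polynomials, hence analytic at x = 0.
p(0) = -6,  q(0) = 12.
Indicial equation: r(r-1) + p(0) r + q(0) = 0, i.e. r^2 + (p(0) - 1) r + q(0) = 0, i.e. r^2 - 7 r + 12 = 0.
Discriminant: (-7)^2 - 4(12) = 1, so r = (7 ± 1)/2.
Solving: r_1 = 4, r_2 = 3.

indicial: r^2 - 7 r + 12 = 0; roots r_1 = 4, r_2 = 3


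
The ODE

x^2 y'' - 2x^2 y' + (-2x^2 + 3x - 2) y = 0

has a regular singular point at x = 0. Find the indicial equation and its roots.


Divide by x^2 to reach normal form y'' + P_1(x) y' + P_2(x) y = 0 with P_1(x) = -2 and P_2(x) = -2 + 3/x - 2/x^2.
x = 0 is a singular point because the y-coefficient -2 + 3/x - 2/x^2 has a pole at x = 0.
It is a regular singular point because x P_1(x) = p(x) = -2x and x^2 P_2(x) = q(x) = -2x^2 + 3x - 2 are polynomials, hence analytic at x = 0.
p(0) = 0,  q(0) = -2.
Indicial equation: r(r-1) + p(0) r + q(0) = 0, i.e. r^2 + (p(0) - 1) r + q(0) = 0, i.e. r^2 - 1 r - 2 = 0.
Discriminant: (-1)^2 - 4(-2) = 9, so r = (1 ± 3)/2.
Solving: r_1 = 2, r_2 = -1.

indicial: r^2 - 1 r - 2 = 0; roots r_1 = 2, r_2 = -1


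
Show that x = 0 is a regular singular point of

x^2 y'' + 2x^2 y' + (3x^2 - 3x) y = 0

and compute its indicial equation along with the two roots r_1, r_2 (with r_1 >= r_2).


Divide by x^2 to reach normal form y'' + P_1(x) y' + P_2(x) y = 0 with P_1(x) = 2 and P_2(x) = 3 - 3/x.
x = 0 is a singular point because the y-coefficient 3 - 3/x has a pole at x = 0.
It is a regular singular point because x P_1(x) = p(x) = 2x and x^2 P_2(x) = q(x) = 3x^2 - 3x are polynomials, hence analytic at x = 0.
p(0) = 0,  q(0) = 0.
Indicial equation: r(r-1) + p(0) r + q(0) = 0, i.e. r^2 + (p(0) - 1) r + q(0) = 0, i.e. r^2 - 1 r = 0.
Discriminant: (-1)^2 - 4(0) = 1, so r = (1 ± 1)/2.
Solving: r_1 = 1, r_2 = 0.

indicial: r^2 - 1 r = 0; roots r_1 = 1, r_2 = 0


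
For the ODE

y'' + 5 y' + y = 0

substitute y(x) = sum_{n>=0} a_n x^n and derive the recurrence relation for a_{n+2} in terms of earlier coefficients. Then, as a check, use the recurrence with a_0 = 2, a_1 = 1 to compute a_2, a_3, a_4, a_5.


Substitute y = sum_n a_n x^n.
y''(x) has coefficient (n+2)(n+1) a_{n+2} at x^n;
5 y'(x) has coefficient 5 (n+1) a_{n+1} at x^n;
y(x) has coefficient 1 a_n at x^n.
Matching x^n: (n+2)(n+1) a_{n+2} + 5 (n+1) a_{n+1} + 1 a_n = 0.
Thus a_{n+2} = [-5 (n+1) a_{n+1} - 1 a_n] / ((n+1)(n+2)).

Check with a_0 = 2, a_1 = 1 (apply the recurrence for n = 0, 1, 2, 3): a_0 = 2, a_1 = 1, a_2 = -7/2, a_3 = 17/3, a_4 = -163/24, a_5 = 781/120.

a_(n+2) = [-5 (n+1) a_(n+1) - 1 a_n] / ((n+1)(n+2)); check: a_0 = 2, a_1 = 1, a_2 = -7/2, a_3 = 17/3, a_4 = -163/24, a_5 = 781/120


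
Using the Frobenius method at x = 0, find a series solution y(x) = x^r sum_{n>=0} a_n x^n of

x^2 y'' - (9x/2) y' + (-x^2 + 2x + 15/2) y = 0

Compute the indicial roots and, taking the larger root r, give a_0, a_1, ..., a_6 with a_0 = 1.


Write in Frobenius form y'' + (p(x)/x) y' + (q(x)/x^2) y = 0:
  p(x) = -9/2,  q(x) = -x^2 + 2x + 15/2.
Indicial equation: r(r-1) + (-9/2) r + (15/2) = 0 -> roots r_1 = 3, r_2 = 5/2.
Take r = r_1 = 3. Let y(x) = x^r sum_{n>=0} a_n x^n with a_0 = 1.
Substitute y = x^r sum a_n x^n and match x^{r+n}. The recurrence is
  D(n) a_n + 2 a_{n-1} - 1 a_{n-2} = 0,  where D(n) = (r+n)(r+n-1) + (-9/2)(r+n) + (15/2).
  a_n = [-2 a_{n-1} + 1 a_{n-2}] / D(n).
Since the indicial polynomial factors as (r - r_1)(r - r_2), D(n) = (r_1 + n - r_1)(r_1 + n - r_2) = n(n + 1/2).
Evaluating step by step (a_0 = 1):
  n = 1: D(1) = 1(1 + 1/2) = 3/2; numerator = -2(1) = -2; a_1 = (-2)/(3/2) = -4/3
  n = 2: D(2) = 2(2 + 1/2) = 5; numerator = -2(-4/3) + 1(1) = 11/3; a_2 = (11/3)/(5) = 11/15
  n = 3: D(3) = 3(3 + 1/2) = 21/2; numerator = -2(11/15) + 1(-4/3) = -14/5; a_3 = (-14/5)/(21/2) = -4/15
  n = 4: D(4) = 4(4 + 1/2) = 18; numerator = -2(-4/15) + 1(11/15) = 19/15; a_4 = (19/15)/(18) = 19/270
  n = 5: D(5) = 5(5 + 1/2) = 55/2; numerator = -2(19/270) + 1(-4/15) = -11/27; a_5 = (-11/27)/(55/2) = -2/135
  n = 6: D(6) = 6(6 + 1/2) = 39; numerator = -2(-2/135) + 1(19/270) = 1/10; a_6 = (1/10)/(39) = 1/390

r = 3; a_0 = 1; a_1 = -4/3; a_2 = 11/15; a_3 = -4/15; a_4 = 19/270; a_5 = -2/135; a_6 = 1/390


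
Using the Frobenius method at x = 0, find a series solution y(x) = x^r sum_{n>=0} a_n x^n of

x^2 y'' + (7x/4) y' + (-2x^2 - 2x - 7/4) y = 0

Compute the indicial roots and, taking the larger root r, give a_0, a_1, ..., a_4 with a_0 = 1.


Write in Frobenius form y'' + (p(x)/x) y' + (q(x)/x^2) y = 0:
  p(x) = 7/4,  q(x) = -2x^2 - 2x - 7/4.
Indicial equation: r(r-1) + (7/4) r + (-7/4) = 0 -> roots r_1 = 1, r_2 = -7/4.
Take r = r_1 = 1. Let y(x) = x^r sum_{n>=0} a_n x^n with a_0 = 1.
Substitute y = x^r sum a_n x^n and match x^{r+n}. The recurrence is
  D(n) a_n - 2 a_{n-1} - 2 a_{n-2} = 0,  where D(n) = (r+n)(r+n-1) + (7/4)(r+n) + (-7/4).
  a_n = [2 a_{n-1} + 2 a_{n-2}] / D(n).
Since the indicial polynomial factors as (r - r_1)(r - r_2), D(n) = (r_1 + n - r_1)(r_1 + n - r_2) = n(n + 11/4).
Evaluating step by step (a_0 = 1):
  n = 1: D(1) = 1(1 + 11/4) = 15/4; numerator = 2(1) = 2; a_1 = (2)/(15/4) = 8/15
  n = 2: D(2) = 2(2 + 11/4) = 19/2; numerator = 2(8/15) + 2(1) = 46/15; a_2 = (46/15)/(19/2) = 92/285
  n = 3: D(3) = 3(3 + 11/4) = 69/4; numerator = 2(92/285) + 2(8/15) = 488/285; a_3 = (488/285)/(69/4) = 1952/19665
  n = 4: D(4) = 4(4 + 11/4) = 27; numerator = 2(1952/19665) + 2(92/285) = 3320/3933; a_4 = (3320/3933)/(27) = 3320/106191

r = 1; a_0 = 1; a_1 = 8/15; a_2 = 92/285; a_3 = 1952/19665; a_4 = 3320/106191


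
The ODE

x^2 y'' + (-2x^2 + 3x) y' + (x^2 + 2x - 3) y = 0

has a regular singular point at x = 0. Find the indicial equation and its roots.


Divide by x^2 to reach normal form y'' + P_1(x) y' + P_2(x) y = 0 with P_1(x) = -2 + 3/x and P_2(x) = 1 + 2/x - 3/x^2.
x = 0 is a singular point because the y'-coefficient -2 + 3/x has a pole at x = 0 and the y-coefficient 1 + 2/x - 3/x^2 has a pole at x = 0.
It is a regular singular point because x P_1(x) = p(x) = 3 - 2x and x^2 P_2(x) = q(x) = x^2 + 2x - 3 are polynomials, hence analytic at x = 0.
p(0) = 3,  q(0) = -3.
Indicial equation: r(r-1) + p(0) r + q(0) = 0, i.e. r^2 + (p(0) - 1) r + q(0) = 0, i.e. r^2 + 2 r - 3 = 0.
Discriminant: (2)^2 - 4(-3) = 16, so r = (-2 ± 4)/2.
Solving: r_1 = 1, r_2 = -3.

indicial: r^2 + 2 r - 3 = 0; roots r_1 = 1, r_2 = -3


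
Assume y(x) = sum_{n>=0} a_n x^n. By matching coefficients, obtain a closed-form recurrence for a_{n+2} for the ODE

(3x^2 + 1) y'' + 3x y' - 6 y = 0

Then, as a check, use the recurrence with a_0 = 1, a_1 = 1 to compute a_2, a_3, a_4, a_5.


Substitute y = sum_n a_n x^n.
(1 + 3 x^2) y'' contributes (n+2)(n+1) a_{n+2} + 3 n(n-1) a_n at x^n.
3 x y'(x) contributes 3 n a_n at x^n.
-6 y(x) contributes -6 a_n at x^n.
Matching x^n: (n+2)(n+1) a_{n+2} + (3 n(n-1) + 3 n - 6) a_n = 0.
Thus a_{n+2} = (-3 n(n-1) - 3 n + 6) / ((n+1)(n+2)) * a_n.

Check with a_0 = 1, a_1 = 1 (apply the recurrence for n = 0, 1, 2, 3): a_0 = 1, a_1 = 1, a_2 = 3, a_3 = 1/2, a_4 = -3/2, a_5 = -21/40.

a_(n+2) = (-3 n(n-1) - 3 n + 6) / ((n+1)(n+2)) * a_n; check: a_0 = 1, a_1 = 1, a_2 = 3, a_3 = 1/2, a_4 = -3/2, a_5 = -21/40


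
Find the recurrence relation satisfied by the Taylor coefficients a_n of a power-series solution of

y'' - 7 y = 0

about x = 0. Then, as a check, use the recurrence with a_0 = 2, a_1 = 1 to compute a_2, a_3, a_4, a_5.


Substitute y = sum_n a_n x^n into y'' + (const) y = 0.
y''(x) = sum_{n>=0} (n+2)(n+1) a_{n+2} x^n.
The ODE becomes sum_n [(n+2)(n+1) a_{n+2} - 7 a_n] x^n = 0.
Setting each coefficient to zero gives the recurrence:
  (n+2)(n+1) a_{n+2} - 7 a_n = 0,
  a_{n+2} = 7 / ((n+1)(n+2)) a_n.

Check with a_0 = 2, a_1 = 1 (apply the recurrence for n = 0, 1, 2, 3): a_0 = 2, a_1 = 1, a_2 = 7, a_3 = 7/6, a_4 = 49/12, a_5 = 49/120.

a_{n+2} = 7/((n+1)(n+2)) * a_n; check: a_0 = 2, a_1 = 1, a_2 = 7, a_3 = 7/6, a_4 = 49/12, a_5 = 49/120


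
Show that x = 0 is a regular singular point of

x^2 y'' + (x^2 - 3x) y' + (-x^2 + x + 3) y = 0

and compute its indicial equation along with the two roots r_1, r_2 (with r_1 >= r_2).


Divide by x^2 to reach normal form y'' + P_1(x) y' + P_2(x) y = 0 with P_1(x) = 1 - 3/x and P_2(x) = -1 + 1/x + 3/x^2.
x = 0 is a singular point because the y'-coefficient 1 - 3/x has a pole at x = 0 and the y-coefficient -1 + 1/x + 3/x^2 has a pole at x = 0.
It is a regular singular point because x P_1(x) = p(x) = x - 3 and x^2 P_2(x) = q(x) = -x^2 + x + 3 are polynomials, hence analytic at x = 0.
p(0) = -3,  q(0) = 3.
Indicial equation: r(r-1) + p(0) r + q(0) = 0, i.e. r^2 + (p(0) - 1) r + q(0) = 0, i.e. r^2 - 4 r + 3 = 0.
Discriminant: (-4)^2 - 4(3) = 4, so r = (4 ± 2)/2.
Solving: r_1 = 3, r_2 = 1.

indicial: r^2 - 4 r + 3 = 0; roots r_1 = 3, r_2 = 1


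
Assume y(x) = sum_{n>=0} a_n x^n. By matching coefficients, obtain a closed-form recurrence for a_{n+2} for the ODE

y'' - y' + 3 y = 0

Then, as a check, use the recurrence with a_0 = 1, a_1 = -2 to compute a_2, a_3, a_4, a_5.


Substitute y = sum_n a_n x^n.
y''(x) has coefficient (n+2)(n+1) a_{n+2} at x^n;
-y'(x) has coefficient -(n+1) a_{n+1} at x^n;
3 y(x) has coefficient 3 a_n at x^n.
Matching x^n: (n+2)(n+1) a_{n+2} - (n+1) a_{n+1} + 3 a_n = 0.
Thus a_{n+2} = [(n+1) a_{n+1} - 3 a_n] / ((n+1)(n+2)).

Check with a_0 = 1, a_1 = -2 (apply the recurrence for n = 0, 1, 2, 3): a_0 = 1, a_1 = -2, a_2 = -5/2, a_3 = 1/6, a_4 = 2/3, a_5 = 13/120.

a_(n+2) = [(n+1) a_(n+1) - 3 a_n] / ((n+1)(n+2)); check: a_0 = 1, a_1 = -2, a_2 = -5/2, a_3 = 1/6, a_4 = 2/3, a_5 = 13/120


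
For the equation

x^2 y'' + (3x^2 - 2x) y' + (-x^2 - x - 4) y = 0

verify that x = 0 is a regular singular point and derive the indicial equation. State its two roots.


Divide by x^2 to reach normal form y'' + P_1(x) y' + P_2(x) y = 0 with P_1(x) = 3 - 2/x and P_2(x) = -1 - 1/x - 4/x^2.
x = 0 is a singular point because the y'-coefficient 3 - 2/x has a pole at x = 0 and the y-coefficient -1 - 1/x - 4/x^2 has a pole at x = 0.
It is a regular singular point because x P_1(x) = p(x) = 3x - 2 and x^2 P_2(x) = q(x) = -x^2 - x - 4 are polynomials, hence analytic at x = 0.
p(0) = -2,  q(0) = -4.
Indicial equation: r(r-1) + p(0) r + q(0) = 0, i.e. r^2 + (p(0) - 1) r + q(0) = 0, i.e. r^2 - 3 r - 4 = 0.
Discriminant: (-3)^2 - 4(-4) = 25, so r = (3 ± 5)/2.
Solving: r_1 = 4, r_2 = -1.

indicial: r^2 - 3 r - 4 = 0; roots r_1 = 4, r_2 = -1


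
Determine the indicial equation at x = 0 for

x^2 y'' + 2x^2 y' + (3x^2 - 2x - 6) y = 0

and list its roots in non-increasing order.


Divide by x^2 to reach normal form y'' + P_1(x) y' + P_2(x) y = 0 with P_1(x) = 2 and P_2(x) = 3 - 2/x - 6/x^2.
x = 0 is a singular point because the y-coefficient 3 - 2/x - 6/x^2 has a pole at x = 0.
It is a regular singular point because x P_1(x) = p(x) = 2x and x^2 P_2(x) = q(x) = 3x^2 - 2x - 6 are polynomials, hence analytic at x = 0.
p(0) = 0,  q(0) = -6.
Indicial equation: r(r-1) + p(0) r + q(0) = 0, i.e. r^2 + (p(0) - 1) r + q(0) = 0, i.e. r^2 - 1 r - 6 = 0.
Discriminant: (-1)^2 - 4(-6) = 25, so r = (1 ± 5)/2.
Solving: r_1 = 3, r_2 = -2.

indicial: r^2 - 1 r - 6 = 0; roots r_1 = 3, r_2 = -2


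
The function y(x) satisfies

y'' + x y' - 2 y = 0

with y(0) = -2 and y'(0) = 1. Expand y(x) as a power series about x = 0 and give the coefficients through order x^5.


Ansatz: y(x) = sum_{n>=0} a_n x^n, so y'(x) = sum_{n>=1} n a_n x^(n-1) and y''(x) = sum_{n>=2} n(n-1) a_n x^(n-2).
Substitute into P(x) y'' + Q(x) y' + R(x) y = 0 with P(x) = 1, Q(x) = x, R(x) = -2, and match powers of x.
Initial conditions: a_0 = -2, a_1 = 1.
Setting the coefficient of each power of x to zero and solving order by order (substituting the coefficients already found):
  x^0: 2 a_2 - 2 a_0 = 0  ->  2 a_2 = 2 a_0 = -4  ->  a_2 = -2
  x^1: 6 a_3 - a_1 = 0  ->  6 a_3 = a_1 = 1  ->  a_3 = 1/6
  x^2: 12 a_4 = 0  ->  a_4 = 0
  x^3: 20 a_5 + a_3 = 0  ->  20 a_5 = -a_3 = -1/6  ->  a_5 = -1/120
Truncated series: y(x) = -2 + x - 2 x^2 + (1/6) x^3 - (1/120) x^5 + O(x^6).

a_0 = -2; a_1 = 1; a_2 = -2; a_3 = 1/6; a_4 = 0; a_5 = -1/120


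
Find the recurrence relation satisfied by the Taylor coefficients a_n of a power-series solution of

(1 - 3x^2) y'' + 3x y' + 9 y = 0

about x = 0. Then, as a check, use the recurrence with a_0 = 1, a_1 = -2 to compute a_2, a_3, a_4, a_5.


Substitute y = sum_n a_n x^n.
(1 - 3 x^2) y'' contributes (n+2)(n+1) a_{n+2} - 3 n(n-1) a_n at x^n.
3 x y'(x) contributes 3 n a_n at x^n.
9 y(x) contributes 9 a_n at x^n.
Matching x^n: (n+2)(n+1) a_{n+2} + (-3 n(n-1) + 3 n + 9) a_n = 0.
Thus a_{n+2} = (3 n(n-1) - 3 n - 9) / ((n+1)(n+2)) * a_n.

Check with a_0 = 1, a_1 = -2 (apply the recurrence for n = 0, 1, 2, 3): a_0 = 1, a_1 = -2, a_2 = -9/2, a_3 = 4, a_4 = 27/8, a_5 = 0.

a_(n+2) = (3 n(n-1) - 3 n - 9) / ((n+1)(n+2)) * a_n; check: a_0 = 1, a_1 = -2, a_2 = -9/2, a_3 = 4, a_4 = 27/8, a_5 = 0


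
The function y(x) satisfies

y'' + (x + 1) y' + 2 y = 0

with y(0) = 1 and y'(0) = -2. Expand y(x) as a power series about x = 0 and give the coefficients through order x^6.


Ansatz: y(x) = sum_{n>=0} a_n x^n, so y'(x) = sum_{n>=1} n a_n x^(n-1) and y''(x) = sum_{n>=2} n(n-1) a_n x^(n-2).
Substitute into P(x) y'' + Q(x) y' + R(x) y = 0 with P(x) = 1, Q(x) = x + 1, R(x) = 2, and match powers of x.
Initial conditions: a_0 = 1, a_1 = -2.
Setting the coefficient of each power of x to zero and solving order by order (substituting the coefficients already found):
  x^0: 2 a_2 + a_1 + 2 a_0 = 0  ->  2 a_2 = -a_1 - 2 a_0 = 0  ->  a_2 = 0
  x^1: 6 a_3 + 2 a_2 + 3 a_1 = 0  ->  6 a_3 = -2 a_2 - 3 a_1 = 6  ->  a_3 = 1
  x^2: 12 a_4 + 3 a_3 + 4 a_2 = 0  ->  12 a_4 = -3 a_3 - 4 a_2 = -3  ->  a_4 = -1/4
  x^3: 20 a_5 + 4 a_4 + 5 a_3 = 0  ->  20 a_5 = -4 a_4 - 5 a_3 = -4  ->  a_5 = -1/5
  x^4: 30 a_6 + 5 a_5 + 6 a_4 = 0  ->  30 a_6 = -5 a_5 - 6 a_4 = 5/2  ->  a_6 = 1/12
Truncated series: y(x) = 1 - 2 x + x^3 - (1/4) x^4 - (1/5) x^5 + (1/12) x^6 + O(x^7).

a_0 = 1; a_1 = -2; a_2 = 0; a_3 = 1; a_4 = -1/4; a_5 = -1/5; a_6 = 1/12


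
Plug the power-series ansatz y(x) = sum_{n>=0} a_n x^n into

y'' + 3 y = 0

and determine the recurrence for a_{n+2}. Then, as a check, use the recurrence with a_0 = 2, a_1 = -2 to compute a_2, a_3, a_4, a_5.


Substitute y = sum_n a_n x^n into y'' + (const) y = 0.
y''(x) = sum_{n>=0} (n+2)(n+1) a_{n+2} x^n.
The ODE becomes sum_n [(n+2)(n+1) a_{n+2} + 3 a_n] x^n = 0.
Setting each coefficient to zero gives the recurrence:
  (n+2)(n+1) a_{n+2} + 3 a_n = 0,
  a_{n+2} = -3 / ((n+1)(n+2)) a_n.

Check with a_0 = 2, a_1 = -2 (apply the recurrence for n = 0, 1, 2, 3): a_0 = 2, a_1 = -2, a_2 = -3, a_3 = 1, a_4 = 3/4, a_5 = -3/20.

a_{n+2} = -3/((n+1)(n+2)) * a_n; check: a_0 = 2, a_1 = -2, a_2 = -3, a_3 = 1, a_4 = 3/4, a_5 = -3/20


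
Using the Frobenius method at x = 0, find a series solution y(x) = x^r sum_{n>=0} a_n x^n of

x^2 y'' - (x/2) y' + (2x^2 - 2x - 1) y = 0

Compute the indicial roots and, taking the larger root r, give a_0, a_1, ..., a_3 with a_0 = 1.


Write in Frobenius form y'' + (p(x)/x) y' + (q(x)/x^2) y = 0:
  p(x) = -1/2,  q(x) = 2x^2 - 2x - 1.
Indicial equation: r(r-1) + (-1/2) r + (-1) = 0 -> roots r_1 = 2, r_2 = -1/2.
Take r = r_1 = 2. Let y(x) = x^r sum_{n>=0} a_n x^n with a_0 = 1.
Substitute y = x^r sum a_n x^n and match x^{r+n}. The recurrence is
  D(n) a_n - 2 a_{n-1} + 2 a_{n-2} = 0,  where D(n) = (r+n)(r+n-1) + (-1/2)(r+n) + (-1).
  a_n = [2 a_{n-1} - 2 a_{n-2}] / D(n).
Since the indicial polynomial factors as (r - r_1)(r - r_2), D(n) = (r_1 + n - r_1)(r_1 + n - r_2) = n(n + 5/2).
Evaluating step by step (a_0 = 1):
  n = 1: D(1) = 1(1 + 5/2) = 7/2; numerator = 2(1) = 2; a_1 = (2)/(7/2) = 4/7
  n = 2: D(2) = 2(2 + 5/2) = 9; numerator = 2(4/7) - 2(1) = -6/7; a_2 = (-6/7)/(9) = -2/21
  n = 3: D(3) = 3(3 + 5/2) = 33/2; numerator = 2(-2/21) - 2(4/7) = -4/3; a_3 = (-4/3)/(33/2) = -8/99

r = 2; a_0 = 1; a_1 = 4/7; a_2 = -2/21; a_3 = -8/99


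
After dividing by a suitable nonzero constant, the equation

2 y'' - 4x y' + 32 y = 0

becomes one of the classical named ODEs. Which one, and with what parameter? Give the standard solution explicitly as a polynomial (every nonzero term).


All three coefficients share the factor 2; dividing through by 2 gives  y'' - 2x y' + 16 y = 0.
This matches the Hermite equation y'' - 2x y' + 2n y = 0 with 2n = 16, so n = 8; the polynomial solution is H_8(x).
With y = sum_k a_k x^k, matching x^k gives (k+2)(k+1) a_{k+2} = 2(k - n) a_k = 2(k - 8) a_k. The right side vanishes at k = 8, so the series with the parity of 8 terminates at degree 8.
Standard normalization: leading coefficient of H_n is 2^n, so a_8 = 2^8 = 256. Work downward with a_k = (k+1)(k+2) a_{k+2} / (2(k - n)):
  a_6 = (7)(8)(256) / (2(6 - 8)) = 14336/(-4) = -3584
  a_4 = (5)(6)(-3584) / (2(4 - 8)) = -107520/(-8) = 13440
  a_2 = (3)(4)(13440) / (2(2 - 8)) = 161280/(-12) = -13440
  a_0 = (1)(2)(-13440) / (2(0 - 8)) = -26880/(-16) = 1680
Hence H_8(x) = 256 x^8 - 3584 x^6 + 13440 x^4 - 13440 x^2 + 1680.

H_8(x); series = 256 x^8 - 3584 x^6 + 13440 x^4 - 13440 x^2 + 1680
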